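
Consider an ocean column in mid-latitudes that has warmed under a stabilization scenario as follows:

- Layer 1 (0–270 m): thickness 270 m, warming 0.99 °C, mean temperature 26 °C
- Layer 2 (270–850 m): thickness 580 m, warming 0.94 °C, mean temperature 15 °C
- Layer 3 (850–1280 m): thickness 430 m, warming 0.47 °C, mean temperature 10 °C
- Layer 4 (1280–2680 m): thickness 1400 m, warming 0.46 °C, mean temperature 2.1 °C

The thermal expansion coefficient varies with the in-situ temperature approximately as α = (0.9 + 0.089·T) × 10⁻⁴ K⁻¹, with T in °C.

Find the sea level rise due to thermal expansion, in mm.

Layer 1: α = (0.9 + 0.089×26)×10⁻⁴ = 3.214×10⁻⁴ K⁻¹
Layer 2: α = (0.9 + 0.089×15)×10⁻⁴ = 2.235×10⁻⁴ K⁻¹
Layer 3: α = (0.9 + 0.089×10)×10⁻⁴ = 1.79×10⁻⁴ K⁻¹
Layer 4: α = (0.9 + 0.089×2.1)×10⁻⁴ = 1.0869×10⁻⁴ K⁻¹
Layer 1: 0.99 × 3.214×10⁻⁴ × 270 = 0.08591022 m
Layer 2: 2.235×10⁻⁴ × 0.94 × 580 = 0.1218522 m
Layer 3: 1.79×10⁻⁴ × 0.47 × 430 = 0.0361759 m
1.0869×10⁻⁴ × 0.46 × 1400 = 0.06999636 m
Δh = 0.08591022 + 0.1218522 + 0.0361759 + 0.06999636 = 0.31393468 m

Δh = 310 mm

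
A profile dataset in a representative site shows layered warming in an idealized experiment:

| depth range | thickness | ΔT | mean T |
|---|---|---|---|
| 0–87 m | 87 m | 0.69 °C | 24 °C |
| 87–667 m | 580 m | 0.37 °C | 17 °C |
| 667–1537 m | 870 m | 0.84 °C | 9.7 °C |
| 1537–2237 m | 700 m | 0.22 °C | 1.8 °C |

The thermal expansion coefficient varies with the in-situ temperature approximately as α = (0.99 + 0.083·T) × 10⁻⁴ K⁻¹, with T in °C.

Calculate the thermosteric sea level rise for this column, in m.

Layer 1: α = (0.99 + 0.083×24)×10⁻⁴ = 2.982×10⁻⁴ K⁻¹
Layer 2: α = (0.99 + 0.083×17)×10⁻⁴ = 2.401×10⁻⁴ K⁻¹
Layer 3: α = (0.99 + 0.083×9.7)×10⁻⁴ = 1.7951×10⁻⁴ K⁻¹
Layer 4: α = (0.99 + 0.083×1.8)×10⁻⁴ = 1.1394×10⁻⁴ K⁻¹
87 × 2.982×10⁻⁴ × 0.69 = 0.017900946 m
580 × 0.37 × 2.401×10⁻⁴ = 0.05152546 m
0.84 × 1.7951×10⁻⁴ × 870 = 0.131185908 m
1537–2237 m: 1.1394×10⁻⁴ × 0.22 × 700 = 0.01754676 m
Δh = 0.017900946 + 0.05152546 + 0.131185908 + 0.01754676 = 0.218159074 m

about 0.22 m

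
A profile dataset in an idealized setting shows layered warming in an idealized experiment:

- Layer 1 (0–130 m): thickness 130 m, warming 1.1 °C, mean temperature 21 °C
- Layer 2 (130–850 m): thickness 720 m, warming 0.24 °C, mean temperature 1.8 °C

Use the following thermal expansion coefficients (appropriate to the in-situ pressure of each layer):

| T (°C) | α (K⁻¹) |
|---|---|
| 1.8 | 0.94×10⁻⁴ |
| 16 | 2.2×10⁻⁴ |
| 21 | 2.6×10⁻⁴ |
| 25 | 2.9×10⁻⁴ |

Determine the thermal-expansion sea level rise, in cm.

Δh ≈ 5.34 cm

Layer 1 at 21 °C → α = 2.6×10⁻⁴ K⁻¹
Layer 2 at 1.8 °C → α = 0.94×10⁻⁴ K⁻¹
0–130 m: 2.6×10⁻⁴ × 130 × 1.1 = 0.03718 m
130–850 m: 720 × 0.94×10⁻⁴ × 0.24 = 0.0162432 m
Δh = 0.03718 + 0.0162432 = 0.0534232 m ≈ 5.34 cm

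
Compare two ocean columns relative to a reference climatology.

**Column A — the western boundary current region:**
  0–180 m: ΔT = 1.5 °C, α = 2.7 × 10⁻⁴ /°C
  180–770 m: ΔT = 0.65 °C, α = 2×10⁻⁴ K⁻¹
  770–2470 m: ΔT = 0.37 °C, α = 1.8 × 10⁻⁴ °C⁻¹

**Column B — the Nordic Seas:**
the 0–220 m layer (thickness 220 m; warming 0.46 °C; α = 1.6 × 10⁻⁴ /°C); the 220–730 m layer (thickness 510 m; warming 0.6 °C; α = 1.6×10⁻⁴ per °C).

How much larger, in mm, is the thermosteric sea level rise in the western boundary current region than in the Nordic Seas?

A Layer 1: 2.7×10⁻⁴ × 180 × 1.5 = 0.07290 m
A 2×10⁻⁴ × 590 × 0.65 = 0.07670 m
A Layer 3: 0.37 × 1.8×10⁻⁴ × 1700 = 0.11322 m
A total: 0.26282 m
B 0–220 m: 0.46 × 220 × 1.6×10⁻⁴ = 0.016192 m
B 220–730 m: 1.6×10⁻⁴ × 0.6 × 510 = 0.04896 m
B total: 0.065152 m
Difference: 0.26282 − 0.065152 = 0.197668 m

Δh_A − Δh_B ≈ 198 mm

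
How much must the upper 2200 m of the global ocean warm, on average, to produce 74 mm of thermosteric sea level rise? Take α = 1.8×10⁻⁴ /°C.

ΔT = Δh/(αH) = 0.074 / (1.8×10⁻⁴ × 2200) ≈ 0.1869 °C

ΔT ≈ 0.187 °C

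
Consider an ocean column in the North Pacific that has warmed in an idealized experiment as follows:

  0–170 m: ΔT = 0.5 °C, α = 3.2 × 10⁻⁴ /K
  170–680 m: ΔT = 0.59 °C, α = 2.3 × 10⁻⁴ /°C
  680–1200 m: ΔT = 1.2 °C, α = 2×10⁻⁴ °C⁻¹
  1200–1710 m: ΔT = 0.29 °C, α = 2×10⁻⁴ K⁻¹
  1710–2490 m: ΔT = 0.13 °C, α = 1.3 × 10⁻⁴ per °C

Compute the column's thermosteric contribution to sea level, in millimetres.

170 × 3.2×10⁻⁴ × 0.5 = 0.02720 m
510 × 2.3×10⁻⁴ × 0.59 = 0.069207 m
2×10⁻⁴ × 1.2 × 520 = 0.12480 m
2×10⁻⁴ × 510 × 0.29 = 0.02958 m
Layer 5: 1.3×10⁻⁴ × 780 × 0.13 = 0.013182 m
Δh = 0.02720 + 0.069207 + 0.12480 + 0.02958 + 0.013182 = 0.263969 m ≈ 264 mm

264 mm of thermosteric rise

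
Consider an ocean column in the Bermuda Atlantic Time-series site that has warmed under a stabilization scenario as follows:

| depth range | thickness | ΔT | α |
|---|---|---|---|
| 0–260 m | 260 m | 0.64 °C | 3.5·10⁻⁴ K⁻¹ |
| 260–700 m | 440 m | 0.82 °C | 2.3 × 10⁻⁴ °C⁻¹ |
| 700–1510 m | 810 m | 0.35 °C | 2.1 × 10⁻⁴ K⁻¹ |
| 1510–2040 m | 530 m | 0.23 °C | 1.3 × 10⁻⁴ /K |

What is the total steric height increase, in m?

0–260 m: 260 × 0.64 × 3.5×10⁻⁴ = 0.05824 m
260–700 m: 2.3×10⁻⁴ × 440 × 0.82 = 0.082984 m
Layer 3: 2.1×10⁻⁴ × 0.35 × 810 = 0.059535 m
Layer 4: 0.23 × 1.3×10⁻⁴ × 530 = 0.015847 m
Δh = 0.05824 + 0.082984 + 0.059535 + 0.015847 = 0.216606 m

Δh ≈ 0.217 m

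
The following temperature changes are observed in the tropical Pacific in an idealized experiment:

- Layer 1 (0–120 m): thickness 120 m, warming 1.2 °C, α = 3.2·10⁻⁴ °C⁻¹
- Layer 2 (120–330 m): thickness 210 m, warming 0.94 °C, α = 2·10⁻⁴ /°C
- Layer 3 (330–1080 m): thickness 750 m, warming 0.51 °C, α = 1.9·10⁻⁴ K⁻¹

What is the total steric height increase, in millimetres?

0–120 m: 120 × 1.2 × 3.2×10⁻⁴ = 0.04608 m
120–330 m: 2×10⁻⁴ × 0.94 × 210 = 0.03948 m
0.51 × 750 × 1.9×10⁻⁴ = 0.072675 m
Δh = 0.04608 + 0.03948 + 0.072675 = 0.158235 m ≈ 160 mm

about 160 mm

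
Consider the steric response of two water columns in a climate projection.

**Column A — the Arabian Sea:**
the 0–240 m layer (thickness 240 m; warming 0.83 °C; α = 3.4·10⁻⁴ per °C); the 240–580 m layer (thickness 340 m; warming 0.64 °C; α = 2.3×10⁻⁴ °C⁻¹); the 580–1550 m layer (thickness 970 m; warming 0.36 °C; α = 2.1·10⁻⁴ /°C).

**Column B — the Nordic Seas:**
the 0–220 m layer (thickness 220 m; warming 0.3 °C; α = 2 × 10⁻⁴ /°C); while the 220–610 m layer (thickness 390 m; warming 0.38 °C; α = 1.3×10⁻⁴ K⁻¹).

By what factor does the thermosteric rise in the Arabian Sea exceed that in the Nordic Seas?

A 240 × 3.4×10⁻⁴ × 0.83 = 0.067728 m
A Layer 2: 2.3×10⁻⁴ × 340 × 0.64 = 0.050048 m
A 580–1550 m: 970 × 0.36 × 2.1×10⁻⁴ = 0.073332 m
A total: 0.191108 m
B 2×10⁻⁴ × 0.3 × 220 = 0.01320 m
B 1.3×10⁻⁴ × 390 × 0.38 = 0.019266 m
B total: 0.032466 m
Ratio: 0.191108 / 0.032466 ≈ 5.886

5.89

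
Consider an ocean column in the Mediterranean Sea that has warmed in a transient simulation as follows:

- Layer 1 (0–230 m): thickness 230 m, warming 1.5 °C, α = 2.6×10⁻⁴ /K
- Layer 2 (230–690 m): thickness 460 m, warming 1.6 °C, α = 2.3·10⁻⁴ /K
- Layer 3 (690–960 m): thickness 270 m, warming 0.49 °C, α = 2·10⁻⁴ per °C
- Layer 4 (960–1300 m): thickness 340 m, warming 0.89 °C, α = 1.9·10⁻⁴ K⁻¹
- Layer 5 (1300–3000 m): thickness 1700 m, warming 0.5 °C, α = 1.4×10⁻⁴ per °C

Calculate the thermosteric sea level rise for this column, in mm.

about 462 mm

Layer 1: 2.6×10⁻⁴ × 1.5 × 230 = 0.08970 m
Layer 2: 1.6 × 2.3×10⁻⁴ × 460 = 0.16928 m
2×10⁻⁴ × 270 × 0.49 = 0.02646 m
Layer 4: 1.9×10⁻⁴ × 340 × 0.89 = 0.057494 m
Layer 5: 1700 × 0.5 × 1.4×10⁻⁴ = 0.11900 m
Δh = 0.08970 + 0.16928 + 0.02646 + 0.057494 + 0.11900 = 0.461934 m ≈ 462 mm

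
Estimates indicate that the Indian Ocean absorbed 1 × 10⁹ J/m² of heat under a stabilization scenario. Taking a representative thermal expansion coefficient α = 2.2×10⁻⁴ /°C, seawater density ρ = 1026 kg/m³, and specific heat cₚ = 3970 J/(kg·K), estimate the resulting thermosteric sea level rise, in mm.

Δh = αQ/(ρcₚ) = 2.2×10⁻⁴ × 1×10⁹ / (1026 × 3970) ≈ 0.054011 m

Δh = 54.0 mm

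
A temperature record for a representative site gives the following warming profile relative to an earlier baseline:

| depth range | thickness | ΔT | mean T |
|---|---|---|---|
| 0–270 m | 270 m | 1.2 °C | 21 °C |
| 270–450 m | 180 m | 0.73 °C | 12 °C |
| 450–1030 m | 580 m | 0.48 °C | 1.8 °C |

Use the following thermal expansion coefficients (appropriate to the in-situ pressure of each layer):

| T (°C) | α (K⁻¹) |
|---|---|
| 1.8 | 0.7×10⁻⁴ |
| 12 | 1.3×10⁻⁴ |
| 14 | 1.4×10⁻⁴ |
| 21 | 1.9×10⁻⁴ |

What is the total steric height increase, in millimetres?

Δh = 98 mm

Layer 1 at 21 °C → α = 1.9×10⁻⁴ K⁻¹
Layer 2 at 12 °C → α = 1.3×10⁻⁴ K⁻¹
Layer 3 at 1.8 °C → α = 0.7×10⁻⁴ K⁻¹
1.2 × 270 × 1.9×10⁻⁴ = 0.06156 m
Layer 2: 1.3×10⁻⁴ × 180 × 0.73 = 0.017082 m
450–1030 m: 580 × 0.48 × 0.7×10⁻⁴ = 0.019488 m
Δh = 0.06156 + 0.017082 + 0.019488 = 0.09813 m ≈ 98 mm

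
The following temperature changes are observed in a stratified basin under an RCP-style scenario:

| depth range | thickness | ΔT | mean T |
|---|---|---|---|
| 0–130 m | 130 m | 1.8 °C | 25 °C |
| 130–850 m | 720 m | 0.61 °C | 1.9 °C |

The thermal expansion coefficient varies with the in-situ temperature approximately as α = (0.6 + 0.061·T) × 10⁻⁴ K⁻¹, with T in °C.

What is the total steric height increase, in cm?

Δh ≈ 8.12 cm

Layer 1: α = (0.6 + 0.061×25)×10⁻⁴ = 2.125×10⁻⁴ K⁻¹
Layer 2: α = (0.6 + 0.061×1.9)×10⁻⁴ = 0.7159×10⁻⁴ K⁻¹
2.125×10⁻⁴ × 1.8 × 130 = 0.049725 m
130–850 m: 0.61 × 720 × 0.7159×10⁻⁴ = 0.031442328 m
Δh = 0.049725 + 0.031442328 = 0.081167328 m ≈ 8.12 cm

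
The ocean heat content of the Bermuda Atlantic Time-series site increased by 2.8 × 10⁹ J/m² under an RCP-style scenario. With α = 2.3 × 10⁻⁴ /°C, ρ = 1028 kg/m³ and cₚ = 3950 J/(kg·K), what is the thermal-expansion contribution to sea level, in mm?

Δh = αQ/(ρcₚ) = 2.3×10⁻⁴ × 2.8×10⁹ / (1028 × 3950) ≈ 0.15860 m

159 mm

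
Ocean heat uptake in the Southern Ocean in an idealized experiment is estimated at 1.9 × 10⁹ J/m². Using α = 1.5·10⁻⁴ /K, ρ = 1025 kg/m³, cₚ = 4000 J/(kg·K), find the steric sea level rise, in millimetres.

Δh = αQ/(ρcₚ) = 1.5×10⁻⁴ × 1.9×10⁹ / (1025 × 4000) ≈ 0.069512 m

Δh ≈ 70 mm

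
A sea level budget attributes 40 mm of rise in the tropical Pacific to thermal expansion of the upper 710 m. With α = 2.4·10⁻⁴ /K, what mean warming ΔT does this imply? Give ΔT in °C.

ΔT = Δh/(αH) = 0.04 / (2.4×10⁻⁴ × 710) ≈ 0.2347 °C

about 0.235 °C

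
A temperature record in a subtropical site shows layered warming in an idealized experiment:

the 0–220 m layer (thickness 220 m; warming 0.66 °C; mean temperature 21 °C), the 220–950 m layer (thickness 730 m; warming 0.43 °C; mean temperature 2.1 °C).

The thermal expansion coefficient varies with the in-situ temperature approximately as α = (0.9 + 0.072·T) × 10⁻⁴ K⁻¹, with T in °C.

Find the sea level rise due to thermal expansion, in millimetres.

about 68.0 mm

Layer 1: α = (0.9 + 0.072×21)×10⁻⁴ = 2.412×10⁻⁴ K⁻¹
Layer 2: α = (0.9 + 0.072×2.1)×10⁻⁴ = 1.0512×10⁻⁴ K⁻¹
Layer 1: 0.66 × 2.412×10⁻⁴ × 220 = 0.03502224 m
0.43 × 730 × 1.0512×10⁻⁴ = 0.032997168 m
Δh = 0.03502224 + 0.032997168 = 0.068019408 m ≈ 68.0 mm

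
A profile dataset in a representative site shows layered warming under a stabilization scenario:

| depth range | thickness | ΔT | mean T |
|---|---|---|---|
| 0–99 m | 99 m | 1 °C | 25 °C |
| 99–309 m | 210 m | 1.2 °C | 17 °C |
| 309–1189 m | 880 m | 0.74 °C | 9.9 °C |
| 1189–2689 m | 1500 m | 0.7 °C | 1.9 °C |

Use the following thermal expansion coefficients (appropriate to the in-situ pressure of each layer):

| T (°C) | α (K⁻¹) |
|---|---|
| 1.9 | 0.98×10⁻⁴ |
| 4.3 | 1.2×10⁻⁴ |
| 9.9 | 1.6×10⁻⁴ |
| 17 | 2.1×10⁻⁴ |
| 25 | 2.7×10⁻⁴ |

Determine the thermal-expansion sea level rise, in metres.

Layer 1 at 25 °C → α = 2.7×10⁻⁴ K⁻¹
Layer 2 at 17 °C → α = 2.1×10⁻⁴ K⁻¹
Layer 3 at 9.9 °C → α = 1.6×10⁻⁴ K⁻¹
Layer 4 at 1.9 °C → α = 0.98×10⁻⁴ K⁻¹
0–99 m: 1 × 99 × 2.7×10⁻⁴ = 0.02673 m
99–309 m: 210 × 2.1×10⁻⁴ × 1.2 = 0.05292 m
1.6×10⁻⁴ × 880 × 0.74 = 0.104192 m
0.98×10⁻⁴ × 0.7 × 1500 = 0.10290 m
Δh = 0.02673 + 0.05292 + 0.104192 + 0.10290 = 0.286742 m

Δh ≈ 0.287 m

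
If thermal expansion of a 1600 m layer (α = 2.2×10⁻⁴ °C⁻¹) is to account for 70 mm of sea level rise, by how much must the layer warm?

ΔT = Δh/(αH) = 0.07 / (2.2×10⁻⁴ × 1600) ≈ 0.1989 °C

about 0.20 °C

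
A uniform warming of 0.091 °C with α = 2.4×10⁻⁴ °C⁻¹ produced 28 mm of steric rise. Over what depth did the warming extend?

about 1280 m

H = Δh/(αΔT) = 0.028 / (2.4×10⁻⁴ × 0.091) ≈ 1282 m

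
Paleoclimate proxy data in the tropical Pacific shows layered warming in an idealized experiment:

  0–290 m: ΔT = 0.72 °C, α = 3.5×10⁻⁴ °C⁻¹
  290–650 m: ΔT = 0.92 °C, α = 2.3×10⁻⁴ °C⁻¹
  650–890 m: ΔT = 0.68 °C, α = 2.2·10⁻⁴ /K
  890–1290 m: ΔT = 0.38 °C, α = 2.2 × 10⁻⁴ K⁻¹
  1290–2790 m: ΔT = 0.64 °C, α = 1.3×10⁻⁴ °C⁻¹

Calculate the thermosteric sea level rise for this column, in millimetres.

about 343 mm

3.5×10⁻⁴ × 0.72 × 290 = 0.07308 m
Layer 2: 360 × 2.3×10⁻⁴ × 0.92 = 0.076176 m
Layer 3: 0.68 × 2.2×10⁻⁴ × 240 = 0.035904 m
0.38 × 400 × 2.2×10⁻⁴ = 0.03344 m
1290–2790 m: 0.64 × 1.3×10⁻⁴ × 1500 = 0.12480 m
Δh = 0.07308 + 0.076176 + 0.035904 + 0.03344 + 0.12480 = 0.34340 m ≈ 343 mm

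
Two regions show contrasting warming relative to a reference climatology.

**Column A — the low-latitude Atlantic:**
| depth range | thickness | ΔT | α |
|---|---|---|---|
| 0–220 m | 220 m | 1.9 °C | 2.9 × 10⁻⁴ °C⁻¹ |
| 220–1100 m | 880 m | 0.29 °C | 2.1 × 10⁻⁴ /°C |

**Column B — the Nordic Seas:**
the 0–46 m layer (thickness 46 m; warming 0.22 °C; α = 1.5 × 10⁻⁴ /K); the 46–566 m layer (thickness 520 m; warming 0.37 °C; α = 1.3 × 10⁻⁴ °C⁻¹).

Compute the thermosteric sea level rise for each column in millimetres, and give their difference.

A Layer 1: 220 × 2.9×10⁻⁴ × 1.9 = 0.12122 m
A 0.29 × 880 × 2.1×10⁻⁴ = 0.053592 m
A total: 0.174812 m
B 0–46 m: 1.5×10⁻⁴ × 46 × 0.22 = 0.001518 m
B 520 × 0.37 × 1.3×10⁻⁴ = 0.025012 m
B total: 0.02653 m
Difference: 0.174812 − 0.02653 = 0.148282 m

Δh_A ≈ 175 mm, Δh_B ≈ 26.5 mm; difference ≈ 148 mm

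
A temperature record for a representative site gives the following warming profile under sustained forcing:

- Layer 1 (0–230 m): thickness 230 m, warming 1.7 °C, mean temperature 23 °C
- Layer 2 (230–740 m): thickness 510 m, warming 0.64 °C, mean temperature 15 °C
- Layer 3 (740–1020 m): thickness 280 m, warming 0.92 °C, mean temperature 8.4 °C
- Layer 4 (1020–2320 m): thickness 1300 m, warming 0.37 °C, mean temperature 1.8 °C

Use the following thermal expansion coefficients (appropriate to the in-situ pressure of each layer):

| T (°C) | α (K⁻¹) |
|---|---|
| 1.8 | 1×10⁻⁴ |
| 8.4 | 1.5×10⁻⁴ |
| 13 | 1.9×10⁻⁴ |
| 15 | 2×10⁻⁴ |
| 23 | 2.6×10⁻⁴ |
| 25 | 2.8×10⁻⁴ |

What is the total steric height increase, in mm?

Δh = 250 mm

Layer 1 at 23 °C → α = 2.6×10⁻⁴ K⁻¹
Layer 2 at 15 °C → α = 2×10⁻⁴ K⁻¹
Layer 3 at 8.4 °C → α = 1.5×10⁻⁴ K⁻¹
Layer 4 at 1.8 °C → α = 1×10⁻⁴ K⁻¹
Layer 1: 2.6×10⁻⁴ × 1.7 × 230 = 0.10166 m
510 × 0.64 × 2×10⁻⁴ = 0.06528 m
Layer 3: 0.92 × 280 × 1.5×10⁻⁴ = 0.03864 m
Layer 4: 1300 × 1×10⁻⁴ × 0.37 = 0.04810 m
Δh = 0.10166 + 0.06528 + 0.03864 + 0.04810 = 0.25368 m ≈ 250 mm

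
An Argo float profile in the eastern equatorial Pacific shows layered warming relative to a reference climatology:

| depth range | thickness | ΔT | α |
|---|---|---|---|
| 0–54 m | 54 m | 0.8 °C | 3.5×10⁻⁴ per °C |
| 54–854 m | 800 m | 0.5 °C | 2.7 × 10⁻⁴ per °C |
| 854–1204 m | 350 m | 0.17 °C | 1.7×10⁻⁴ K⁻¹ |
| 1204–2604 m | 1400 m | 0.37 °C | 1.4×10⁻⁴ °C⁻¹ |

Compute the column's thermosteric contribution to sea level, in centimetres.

Δh ≈ 20.6 cm

54 × 3.5×10⁻⁴ × 0.8 = 0.01512 m
Layer 2: 2.7×10⁻⁴ × 0.5 × 800 = 0.10800 m
854–1204 m: 1.7×10⁻⁴ × 0.17 × 350 = 0.010115 m
Layer 4: 0.37 × 1400 × 1.4×10⁻⁴ = 0.07252 m
Δh = 0.01512 + 0.10800 + 0.010115 + 0.07252 = 0.205755 m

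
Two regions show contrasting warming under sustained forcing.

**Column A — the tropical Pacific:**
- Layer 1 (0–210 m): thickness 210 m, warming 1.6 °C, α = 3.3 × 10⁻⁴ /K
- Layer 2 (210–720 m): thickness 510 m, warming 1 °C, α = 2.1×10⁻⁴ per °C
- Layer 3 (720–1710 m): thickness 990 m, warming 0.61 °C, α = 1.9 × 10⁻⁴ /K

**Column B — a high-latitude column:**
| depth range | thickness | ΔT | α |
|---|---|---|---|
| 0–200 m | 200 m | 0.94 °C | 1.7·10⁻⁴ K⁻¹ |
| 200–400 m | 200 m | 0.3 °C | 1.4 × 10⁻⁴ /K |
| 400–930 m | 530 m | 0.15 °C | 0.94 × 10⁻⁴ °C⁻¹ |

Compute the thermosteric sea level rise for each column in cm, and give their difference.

Δh_A ≈ 33 cm, Δh_B ≈ 4.8 cm; difference ≈ 28 cm

A 210 × 1.6 × 3.3×10⁻⁴ = 0.11088 m
A 510 × 2.1×10⁻⁴ × 1 = 0.10710 m
A 0.61 × 990 × 1.9×10⁻⁴ = 0.114741 m
A total: 0.332721 m
B Layer 1: 0.94 × 200 × 1.7×10⁻⁴ = 0.03196 m
B Layer 2: 200 × 0.3 × 1.4×10⁻⁴ = 0.00840 m
B Layer 3: 530 × 0.94×10⁻⁴ × 0.15 = 0.007473 m
B total: 0.047833 m
Difference: 0.332721 − 0.047833 = 0.284888 m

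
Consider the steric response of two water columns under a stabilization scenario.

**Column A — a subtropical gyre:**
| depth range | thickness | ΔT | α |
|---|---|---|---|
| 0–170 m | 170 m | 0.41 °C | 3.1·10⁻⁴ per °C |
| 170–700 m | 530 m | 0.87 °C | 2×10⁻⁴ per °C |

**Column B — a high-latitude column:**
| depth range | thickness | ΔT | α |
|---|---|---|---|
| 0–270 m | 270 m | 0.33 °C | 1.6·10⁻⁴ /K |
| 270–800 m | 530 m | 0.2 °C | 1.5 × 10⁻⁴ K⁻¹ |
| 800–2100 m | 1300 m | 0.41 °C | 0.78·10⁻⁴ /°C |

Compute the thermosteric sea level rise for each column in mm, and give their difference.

A: 110 mm; B: 72 mm; difference 42 mm

A 3.1×10⁻⁴ × 0.41 × 170 = 0.021607 m
A 170–700 m: 0.87 × 530 × 2×10⁻⁴ = 0.09222 m
A total: 0.113827 m
B Layer 1: 270 × 0.33 × 1.6×10⁻⁴ = 0.014256 m
B 0.2 × 530 × 1.5×10⁻⁴ = 0.01590 m
B 1300 × 0.78×10⁻⁴ × 0.41 = 0.041574 m
B total: 0.07173 m
Difference: 0.113827 − 0.07173 = 0.042097 m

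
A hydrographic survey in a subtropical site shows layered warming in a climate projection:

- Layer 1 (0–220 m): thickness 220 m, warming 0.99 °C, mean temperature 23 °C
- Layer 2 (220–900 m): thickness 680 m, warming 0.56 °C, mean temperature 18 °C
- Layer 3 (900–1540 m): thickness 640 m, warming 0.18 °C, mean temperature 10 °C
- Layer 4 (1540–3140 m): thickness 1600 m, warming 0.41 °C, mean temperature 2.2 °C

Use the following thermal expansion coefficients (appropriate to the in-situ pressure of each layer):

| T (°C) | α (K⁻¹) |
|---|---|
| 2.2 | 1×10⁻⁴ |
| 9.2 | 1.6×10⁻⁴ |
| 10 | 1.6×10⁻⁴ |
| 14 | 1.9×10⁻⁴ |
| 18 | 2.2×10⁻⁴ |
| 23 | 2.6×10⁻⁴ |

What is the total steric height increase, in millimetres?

Layer 1 at 23 °C → α = 2.6×10⁻⁴ K⁻¹
Layer 2 at 18 °C → α = 2.2×10⁻⁴ K⁻¹
Layer 3 at 10 °C → α = 1.6×10⁻⁴ K⁻¹
Layer 4 at 2.2 °C → α = 1×10⁻⁴ K⁻¹
0–220 m: 220 × 0.99 × 2.6×10⁻⁴ = 0.056628 m
220–900 m: 680 × 0.56 × 2.2×10⁻⁴ = 0.083776 m
900–1540 m: 640 × 1.6×10⁻⁴ × 0.18 = 0.018432 m
1540–3140 m: 1600 × 0.41 × 1×10⁻⁴ = 0.06560 m
Δh = 0.056628 + 0.083776 + 0.018432 + 0.06560 = 0.224436 m

Δh ≈ 224 mm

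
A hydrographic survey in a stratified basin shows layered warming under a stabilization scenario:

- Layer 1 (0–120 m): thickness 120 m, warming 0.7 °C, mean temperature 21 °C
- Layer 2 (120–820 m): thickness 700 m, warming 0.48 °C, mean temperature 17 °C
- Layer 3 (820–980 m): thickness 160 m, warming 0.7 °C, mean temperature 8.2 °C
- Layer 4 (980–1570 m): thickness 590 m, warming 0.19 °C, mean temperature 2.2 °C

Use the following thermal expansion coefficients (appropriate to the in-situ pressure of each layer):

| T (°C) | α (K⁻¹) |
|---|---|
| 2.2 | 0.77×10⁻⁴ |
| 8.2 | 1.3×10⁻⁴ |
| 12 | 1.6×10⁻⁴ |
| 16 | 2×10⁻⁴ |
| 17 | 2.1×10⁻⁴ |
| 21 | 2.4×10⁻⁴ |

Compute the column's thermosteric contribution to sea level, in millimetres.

114 mm

Layer 1 at 21 °C → α = 2.4×10⁻⁴ K⁻¹
Layer 2 at 17 °C → α = 2.1×10⁻⁴ K⁻¹
Layer 3 at 8.2 °C → α = 1.3×10⁻⁴ K⁻¹
Layer 4 at 2.2 °C → α = 0.77×10⁻⁴ K⁻¹
Layer 1: 2.4×10⁻⁴ × 0.7 × 120 = 0.02016 m
Layer 2: 700 × 0.48 × 2.1×10⁻⁴ = 0.07056 m
Layer 3: 1.3×10⁻⁴ × 0.7 × 160 = 0.01456 m
980–1570 m: 0.19 × 0.77×10⁻⁴ × 590 = 0.0086317 m
Δh = 0.02016 + 0.07056 + 0.01456 + 0.0086317 = 0.1139117 m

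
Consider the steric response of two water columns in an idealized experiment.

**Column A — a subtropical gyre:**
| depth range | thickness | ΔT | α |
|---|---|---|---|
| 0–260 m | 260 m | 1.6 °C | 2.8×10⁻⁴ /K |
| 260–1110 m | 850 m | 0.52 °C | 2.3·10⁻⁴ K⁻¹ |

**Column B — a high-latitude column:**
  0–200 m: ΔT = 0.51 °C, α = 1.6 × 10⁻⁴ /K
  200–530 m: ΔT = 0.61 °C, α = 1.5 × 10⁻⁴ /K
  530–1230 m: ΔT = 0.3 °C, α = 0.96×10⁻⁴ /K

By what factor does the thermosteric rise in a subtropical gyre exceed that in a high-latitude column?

≈ 3.3×

A Layer 1: 2.8×10⁻⁴ × 1.6 × 260 = 0.11648 m
A 2.3×10⁻⁴ × 850 × 0.52 = 0.10166 m
A total: 0.21814 m
B 0.51 × 1.6×10⁻⁴ × 200 = 0.01632 m
B 200–530 m: 1.5×10⁻⁴ × 330 × 0.61 = 0.030195 m
B Layer 3: 0.3 × 0.96×10⁻⁴ × 700 = 0.02016 m
B total: 0.066675 m
Ratio: 0.21814 / 0.066675 ≈ 3.272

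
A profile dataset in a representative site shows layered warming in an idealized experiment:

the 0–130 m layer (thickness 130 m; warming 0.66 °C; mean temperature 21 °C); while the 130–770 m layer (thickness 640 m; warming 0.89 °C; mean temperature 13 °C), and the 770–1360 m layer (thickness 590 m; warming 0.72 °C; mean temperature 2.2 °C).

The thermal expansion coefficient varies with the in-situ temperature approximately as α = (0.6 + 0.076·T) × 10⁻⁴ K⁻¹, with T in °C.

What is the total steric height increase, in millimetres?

Δh ≈ 142 mm

Layer 1: α = (0.6 + 0.076×21)×10⁻⁴ = 2.196×10⁻⁴ K⁻¹
Layer 2: α = (0.6 + 0.076×13)×10⁻⁴ = 1.588×10⁻⁴ K⁻¹
Layer 3: α = (0.6 + 0.076×2.2)×10⁻⁴ = 0.7672×10⁻⁴ K⁻¹
2.196×10⁻⁴ × 0.66 × 130 = 0.01884168 m
Layer 2: 0.89 × 640 × 1.588×10⁻⁴ = 0.09045248 m
770–1360 m: 590 × 0.72 × 0.7672×10⁻⁴ = 0.032590656 m
Δh = 0.01884168 + 0.09045248 + 0.032590656 = 0.141884816 m ≈ 142 mm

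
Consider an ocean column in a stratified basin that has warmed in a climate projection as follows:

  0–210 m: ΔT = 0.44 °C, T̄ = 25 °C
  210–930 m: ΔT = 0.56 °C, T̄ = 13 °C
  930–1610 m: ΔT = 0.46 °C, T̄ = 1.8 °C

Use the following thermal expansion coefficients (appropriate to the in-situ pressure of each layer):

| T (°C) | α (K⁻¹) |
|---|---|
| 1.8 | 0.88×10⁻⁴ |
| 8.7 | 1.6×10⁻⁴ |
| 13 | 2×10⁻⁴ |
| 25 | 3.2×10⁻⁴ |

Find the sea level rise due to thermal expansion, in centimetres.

13.8 cm of thermosteric rise

Layer 1 at 25 °C → α = 3.2×10⁻⁴ K⁻¹
Layer 2 at 13 °C → α = 2×10⁻⁴ K⁻¹
Layer 3 at 1.8 °C → α = 0.88×10⁻⁴ K⁻¹
3.2×10⁻⁴ × 0.44 × 210 = 0.029568 m
210–930 m: 720 × 0.56 × 2×10⁻⁴ = 0.08064 m
0.46 × 680 × 0.88×10⁻⁴ = 0.0275264 m
Δh = 0.029568 + 0.08064 + 0.0275264 = 0.1377344 m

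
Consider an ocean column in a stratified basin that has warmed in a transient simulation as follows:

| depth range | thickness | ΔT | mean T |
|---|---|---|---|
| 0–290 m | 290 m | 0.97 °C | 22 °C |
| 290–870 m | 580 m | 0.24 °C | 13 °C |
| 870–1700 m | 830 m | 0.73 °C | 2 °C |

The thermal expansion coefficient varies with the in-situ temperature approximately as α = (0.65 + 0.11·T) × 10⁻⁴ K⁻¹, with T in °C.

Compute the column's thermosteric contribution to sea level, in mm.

168 mm

Layer 1: α = (0.65 + 0.11×22)×10⁻⁴ = 3.07×10⁻⁴ K⁻¹
Layer 2: α = (0.65 + 0.11×13)×10⁻⁴ = 2.08×10⁻⁴ K⁻¹
Layer 3: α = (0.65 + 0.11×2)×10⁻⁴ = 0.87×10⁻⁴ K⁻¹
0–290 m: 3.07×10⁻⁴ × 290 × 0.97 = 0.0863591 m
290–870 m: 2.08×10⁻⁴ × 0.24 × 580 = 0.0289536 m
830 × 0.87×10⁻⁴ × 0.73 = 0.0527133 m
Δh = 0.0863591 + 0.0289536 + 0.0527133 = 0.168026 m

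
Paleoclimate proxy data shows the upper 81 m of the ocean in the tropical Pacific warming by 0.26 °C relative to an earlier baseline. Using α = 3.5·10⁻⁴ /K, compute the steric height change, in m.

0.0074 m

Δh = αΔT·H = 3.5×10⁻⁴ × 0.26 × 81 = 0.007371 m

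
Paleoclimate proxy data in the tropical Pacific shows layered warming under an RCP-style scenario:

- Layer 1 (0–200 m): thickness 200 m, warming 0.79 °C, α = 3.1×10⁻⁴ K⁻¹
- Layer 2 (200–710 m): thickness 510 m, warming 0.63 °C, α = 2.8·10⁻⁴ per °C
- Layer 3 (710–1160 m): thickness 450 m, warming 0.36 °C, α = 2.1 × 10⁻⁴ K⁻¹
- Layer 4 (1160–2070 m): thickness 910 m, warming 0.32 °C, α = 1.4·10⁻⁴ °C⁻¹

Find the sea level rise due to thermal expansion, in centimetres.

Δh = 21 cm

0–200 m: 0.79 × 3.1×10⁻⁴ × 200 = 0.04898 m
Layer 2: 2.8×10⁻⁴ × 0.63 × 510 = 0.089964 m
Layer 3: 0.36 × 450 × 2.1×10⁻⁴ = 0.03402 m
1.4×10⁻⁴ × 0.32 × 910 = 0.040768 m
Δh = 0.04898 + 0.089964 + 0.03402 + 0.040768 = 0.213732 m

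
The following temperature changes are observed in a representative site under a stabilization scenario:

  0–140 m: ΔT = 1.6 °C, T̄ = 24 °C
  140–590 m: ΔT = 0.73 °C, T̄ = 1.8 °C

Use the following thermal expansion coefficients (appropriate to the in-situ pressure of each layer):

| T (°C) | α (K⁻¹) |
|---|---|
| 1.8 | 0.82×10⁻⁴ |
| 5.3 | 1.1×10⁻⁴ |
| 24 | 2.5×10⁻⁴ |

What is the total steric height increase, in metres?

Layer 1 at 24 °C → α = 2.5×10⁻⁴ K⁻¹
Layer 2 at 1.8 °C → α = 0.82×10⁻⁴ K⁻¹
140 × 1.6 × 2.5×10⁻⁴ = 0.05600 m
450 × 0.73 × 0.82×10⁻⁴ = 0.026937 m
Δh = 0.05600 + 0.026937 = 0.082937 m

0.0829 m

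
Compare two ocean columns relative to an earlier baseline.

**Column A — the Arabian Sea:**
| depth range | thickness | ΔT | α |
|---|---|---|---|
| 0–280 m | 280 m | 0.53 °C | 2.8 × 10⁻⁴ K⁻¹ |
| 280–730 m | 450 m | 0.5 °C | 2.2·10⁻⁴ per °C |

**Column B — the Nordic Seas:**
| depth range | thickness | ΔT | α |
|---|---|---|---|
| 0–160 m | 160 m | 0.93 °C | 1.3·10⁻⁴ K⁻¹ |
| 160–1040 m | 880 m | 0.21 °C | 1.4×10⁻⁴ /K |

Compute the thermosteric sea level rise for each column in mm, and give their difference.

Δh_A ≈ 91.1 mm, Δh_B ≈ 45.2 mm; difference ≈ 45.8 mm

A 280 × 2.8×10⁻⁴ × 0.53 = 0.041552 m
A 450 × 2.2×10⁻⁴ × 0.5 = 0.04950 m
A total: 0.091052 m
B 160 × 0.93 × 1.3×10⁻⁴ = 0.019344 m
B Layer 2: 0.21 × 880 × 1.4×10⁻⁴ = 0.025872 m
B total: 0.045216 m
Difference: 0.091052 − 0.045216 = 0.045836 m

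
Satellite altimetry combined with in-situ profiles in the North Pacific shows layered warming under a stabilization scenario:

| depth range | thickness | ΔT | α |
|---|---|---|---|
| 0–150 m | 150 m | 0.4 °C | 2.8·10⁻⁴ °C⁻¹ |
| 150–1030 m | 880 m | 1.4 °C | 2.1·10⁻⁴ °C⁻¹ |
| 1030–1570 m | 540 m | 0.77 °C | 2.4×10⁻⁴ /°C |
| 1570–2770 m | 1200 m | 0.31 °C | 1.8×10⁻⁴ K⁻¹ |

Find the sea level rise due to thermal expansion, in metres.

0.442 m

Layer 1: 150 × 0.4 × 2.8×10⁻⁴ = 0.01680 m
Layer 2: 2.1×10⁻⁴ × 1.4 × 880 = 0.25872 m
Layer 3: 0.77 × 540 × 2.4×10⁻⁴ = 0.099792 m
1200 × 0.31 × 1.8×10⁻⁴ = 0.06696 m
Δh = 0.01680 + 0.25872 + 0.099792 + 0.06696 = 0.442272 m ≈ 0.442 m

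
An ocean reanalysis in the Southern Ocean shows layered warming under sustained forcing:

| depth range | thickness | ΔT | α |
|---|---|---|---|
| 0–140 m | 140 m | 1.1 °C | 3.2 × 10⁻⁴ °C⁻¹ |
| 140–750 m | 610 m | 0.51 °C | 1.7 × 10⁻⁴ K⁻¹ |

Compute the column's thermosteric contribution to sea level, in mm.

1.1 × 3.2×10⁻⁴ × 140 = 0.04928 m
Layer 2: 1.7×10⁻⁴ × 0.51 × 610 = 0.052887 m
Δh = 0.04928 + 0.052887 = 0.102167 m

102 mm of thermosteric rise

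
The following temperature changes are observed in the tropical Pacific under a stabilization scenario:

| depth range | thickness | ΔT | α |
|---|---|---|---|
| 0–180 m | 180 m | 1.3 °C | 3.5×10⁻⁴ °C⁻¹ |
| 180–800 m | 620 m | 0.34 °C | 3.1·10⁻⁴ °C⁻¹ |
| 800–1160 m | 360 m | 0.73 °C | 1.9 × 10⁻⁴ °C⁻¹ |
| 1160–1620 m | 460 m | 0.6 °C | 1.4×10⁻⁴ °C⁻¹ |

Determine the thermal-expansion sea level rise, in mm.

Δh = 236 mm

0–180 m: 1.3 × 3.5×10⁻⁴ × 180 = 0.08190 m
3.1×10⁻⁴ × 620 × 0.34 = 0.065348 m
360 × 1.9×10⁻⁴ × 0.73 = 0.049932 m
1160–1620 m: 1.4×10⁻⁴ × 0.6 × 460 = 0.03864 m
Δh = 0.08190 + 0.065348 + 0.049932 + 0.03864 = 0.23582 m ≈ 236 mm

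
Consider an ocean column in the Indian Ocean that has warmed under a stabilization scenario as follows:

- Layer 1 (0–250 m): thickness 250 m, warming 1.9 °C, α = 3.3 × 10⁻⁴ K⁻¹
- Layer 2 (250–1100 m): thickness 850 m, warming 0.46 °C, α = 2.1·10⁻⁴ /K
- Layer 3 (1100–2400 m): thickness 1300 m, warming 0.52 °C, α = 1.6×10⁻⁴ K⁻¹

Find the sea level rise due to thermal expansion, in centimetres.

34.7 cm

0–250 m: 1.9 × 3.3×10⁻⁴ × 250 = 0.15675 m
250–1100 m: 850 × 0.46 × 2.1×10⁻⁴ = 0.08211 m
Layer 3: 1300 × 1.6×10⁻⁴ × 0.52 = 0.10816 m
Δh = 0.15675 + 0.08211 + 0.10816 = 0.34702 m ≈ 34.7 cm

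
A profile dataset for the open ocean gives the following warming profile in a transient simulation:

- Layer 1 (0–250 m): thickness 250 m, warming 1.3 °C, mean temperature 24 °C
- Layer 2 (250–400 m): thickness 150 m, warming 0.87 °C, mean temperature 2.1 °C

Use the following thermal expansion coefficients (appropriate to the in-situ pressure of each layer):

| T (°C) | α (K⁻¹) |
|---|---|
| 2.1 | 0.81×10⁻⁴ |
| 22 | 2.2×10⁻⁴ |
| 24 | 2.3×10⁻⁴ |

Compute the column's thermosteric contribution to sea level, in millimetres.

Δh ≈ 85.3 mm

Layer 1 at 24 °C → α = 2.3×10⁻⁴ K⁻¹
Layer 2 at 2.1 °C → α = 0.81×10⁻⁴ K⁻¹
0–250 m: 1.3 × 2.3×10⁻⁴ × 250 = 0.07475 m
Layer 2: 150 × 0.81×10⁻⁴ × 0.87 = 0.0105705 m
Δh = 0.07475 + 0.0105705 = 0.0853205 m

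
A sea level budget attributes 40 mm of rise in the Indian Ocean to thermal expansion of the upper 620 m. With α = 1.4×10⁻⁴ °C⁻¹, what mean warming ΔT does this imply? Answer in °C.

ΔT = Δh/(αH) = 0.04 / (1.4×10⁻⁴ × 620) ≈ 0.4608 °C

0.46 °C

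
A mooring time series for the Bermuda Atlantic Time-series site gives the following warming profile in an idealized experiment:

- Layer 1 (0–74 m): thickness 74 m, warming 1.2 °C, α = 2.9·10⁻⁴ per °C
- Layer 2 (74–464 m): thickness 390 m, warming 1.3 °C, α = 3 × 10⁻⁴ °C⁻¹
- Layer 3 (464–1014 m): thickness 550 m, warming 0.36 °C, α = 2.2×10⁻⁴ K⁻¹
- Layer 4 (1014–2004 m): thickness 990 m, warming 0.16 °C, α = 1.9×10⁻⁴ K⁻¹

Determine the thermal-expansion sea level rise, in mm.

252 mm of thermosteric rise

0–74 m: 2.9×10⁻⁴ × 74 × 1.2 = 0.025752 m
1.3 × 390 × 3×10⁻⁴ = 0.15210 m
464–1014 m: 550 × 2.2×10⁻⁴ × 0.36 = 0.04356 m
Layer 4: 1.9×10⁻⁴ × 0.16 × 990 = 0.030096 m
Δh = 0.025752 + 0.15210 + 0.04356 + 0.030096 = 0.251508 m ≈ 252 mm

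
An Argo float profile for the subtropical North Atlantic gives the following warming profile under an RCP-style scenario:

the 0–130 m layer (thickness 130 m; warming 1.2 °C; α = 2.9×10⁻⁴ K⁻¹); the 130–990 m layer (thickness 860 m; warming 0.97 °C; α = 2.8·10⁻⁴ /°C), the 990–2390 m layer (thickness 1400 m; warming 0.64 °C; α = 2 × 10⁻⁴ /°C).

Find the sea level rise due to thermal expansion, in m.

0–130 m: 2.9×10⁻⁴ × 1.2 × 130 = 0.04524 m
130–990 m: 860 × 0.97 × 2.8×10⁻⁴ = 0.233576 m
Layer 3: 2×10⁻⁴ × 1400 × 0.64 = 0.17920 m
Δh = 0.04524 + 0.233576 + 0.17920 = 0.458016 m

Δh ≈ 0.46 m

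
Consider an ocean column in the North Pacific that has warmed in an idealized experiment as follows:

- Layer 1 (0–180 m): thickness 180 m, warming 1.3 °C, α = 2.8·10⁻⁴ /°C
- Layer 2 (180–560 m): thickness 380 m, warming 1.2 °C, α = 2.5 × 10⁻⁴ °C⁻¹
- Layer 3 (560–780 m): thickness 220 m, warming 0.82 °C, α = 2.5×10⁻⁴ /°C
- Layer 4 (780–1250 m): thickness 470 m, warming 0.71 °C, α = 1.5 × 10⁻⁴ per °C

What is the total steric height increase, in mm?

270 mm

1.3 × 180 × 2.8×10⁻⁴ = 0.06552 m
2.5×10⁻⁴ × 380 × 1.2 = 0.11400 m
Layer 3: 2.5×10⁻⁴ × 0.82 × 220 = 0.04510 m
1.5×10⁻⁴ × 0.71 × 470 = 0.050055 m
Δh = 0.06552 + 0.11400 + 0.04510 + 0.050055 = 0.274675 m ≈ 270 mm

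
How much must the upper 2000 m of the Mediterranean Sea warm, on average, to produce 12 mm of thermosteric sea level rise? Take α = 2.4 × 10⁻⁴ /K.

0.0250 °C

ΔT = Δh/(αH) = 0.012 / (2.4×10⁻⁴ × 2000) = 0.02500 °C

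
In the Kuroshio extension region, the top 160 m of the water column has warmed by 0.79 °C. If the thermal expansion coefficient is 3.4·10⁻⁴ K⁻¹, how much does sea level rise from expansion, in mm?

about 43 mm

Δh = αΔT·H = 3.4×10⁻⁴ × 0.79 × 160 = 0.042976 m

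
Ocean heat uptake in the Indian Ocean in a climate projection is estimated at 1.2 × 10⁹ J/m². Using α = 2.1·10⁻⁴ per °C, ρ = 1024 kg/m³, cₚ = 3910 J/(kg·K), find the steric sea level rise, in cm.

Δh = 6.29 cm

Δh = αQ/(ρcₚ) = 2.1×10⁻⁴ × 1.2×10⁹ / (1024 × 3910) ≈ 0.06294 m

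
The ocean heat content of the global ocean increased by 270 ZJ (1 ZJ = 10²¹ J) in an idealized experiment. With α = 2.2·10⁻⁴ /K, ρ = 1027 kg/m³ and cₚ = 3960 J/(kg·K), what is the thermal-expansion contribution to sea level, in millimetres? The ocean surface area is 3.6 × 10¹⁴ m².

Per unit area: Q = 270×10²¹ / (3.6×10¹⁴) = 7.5×10⁸ J/m²
Δh = αQ/(ρcₚ) = 2.2×10⁻⁴ × 7.5×10⁸ / (1027 × 3960) ≈ 0.040571 m

40.6 mm of thermosteric rise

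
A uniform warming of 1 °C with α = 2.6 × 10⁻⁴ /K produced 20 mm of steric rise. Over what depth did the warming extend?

H ≈ 76.9 m

H = Δh/(αΔT) = 0.02 / (2.6×10⁻⁴ × 1) ≈ 76.92 m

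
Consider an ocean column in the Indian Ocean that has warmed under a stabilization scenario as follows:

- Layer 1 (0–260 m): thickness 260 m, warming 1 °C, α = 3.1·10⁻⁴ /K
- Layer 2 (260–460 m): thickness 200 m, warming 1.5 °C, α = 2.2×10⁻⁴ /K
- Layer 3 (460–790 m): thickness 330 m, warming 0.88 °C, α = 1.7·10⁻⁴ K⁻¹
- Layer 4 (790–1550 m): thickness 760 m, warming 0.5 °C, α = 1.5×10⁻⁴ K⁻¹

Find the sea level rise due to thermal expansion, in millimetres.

0–260 m: 260 × 1 × 3.1×10⁻⁴ = 0.08060 m
200 × 1.5 × 2.2×10⁻⁴ = 0.06600 m
460–790 m: 0.88 × 1.7×10⁻⁴ × 330 = 0.049368 m
790–1550 m: 760 × 0.5 × 1.5×10⁻⁴ = 0.05700 m
Δh = 0.08060 + 0.06600 + 0.049368 + 0.05700 = 0.252968 m

250 mm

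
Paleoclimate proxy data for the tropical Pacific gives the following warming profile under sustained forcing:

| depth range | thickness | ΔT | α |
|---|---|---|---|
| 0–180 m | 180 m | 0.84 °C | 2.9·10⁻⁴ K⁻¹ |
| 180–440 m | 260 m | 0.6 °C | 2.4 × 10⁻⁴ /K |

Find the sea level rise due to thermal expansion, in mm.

180 × 2.9×10⁻⁴ × 0.84 = 0.043848 m
180–440 m: 2.4×10⁻⁴ × 0.6 × 260 = 0.03744 m
Δh = 0.043848 + 0.03744 = 0.081288 m ≈ 81 mm

Δh ≈ 81 mm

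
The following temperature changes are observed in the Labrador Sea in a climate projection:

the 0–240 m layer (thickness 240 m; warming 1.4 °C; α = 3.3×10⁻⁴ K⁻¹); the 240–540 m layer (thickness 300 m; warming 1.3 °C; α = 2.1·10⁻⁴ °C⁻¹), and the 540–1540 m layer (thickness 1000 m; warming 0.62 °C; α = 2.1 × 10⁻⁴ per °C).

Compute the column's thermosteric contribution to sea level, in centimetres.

Δh ≈ 32 cm

0–240 m: 1.4 × 3.3×10⁻⁴ × 240 = 0.11088 m
Layer 2: 2.1×10⁻⁴ × 1.3 × 300 = 0.08190 m
2.1×10⁻⁴ × 0.62 × 1000 = 0.13020 m
Δh = 0.11088 + 0.08190 + 0.13020 = 0.32298 m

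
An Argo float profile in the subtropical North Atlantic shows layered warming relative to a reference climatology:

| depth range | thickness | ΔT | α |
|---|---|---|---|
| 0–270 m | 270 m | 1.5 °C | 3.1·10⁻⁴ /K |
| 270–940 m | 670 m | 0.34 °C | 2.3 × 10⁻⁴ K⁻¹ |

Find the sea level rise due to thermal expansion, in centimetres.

about 17.8 cm

1.5 × 270 × 3.1×10⁻⁴ = 0.12555 m
670 × 2.3×10⁻⁴ × 0.34 = 0.052394 m
Δh = 0.12555 + 0.052394 = 0.177944 m ≈ 17.8 cm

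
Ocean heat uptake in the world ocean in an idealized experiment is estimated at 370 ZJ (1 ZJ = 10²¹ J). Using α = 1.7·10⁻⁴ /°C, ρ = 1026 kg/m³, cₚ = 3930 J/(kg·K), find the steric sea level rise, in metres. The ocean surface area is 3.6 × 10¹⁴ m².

Per unit area: Q = 370×10²¹ / (3.6×10¹⁴) ≈ 1.028×10⁹ J/m²
Δh = αQ/(ρcₚ) = 1.7×10⁻⁴ × 1.028×10⁹ / (1026 × 3930) ≈ 0.043341 m

about 0.0433 m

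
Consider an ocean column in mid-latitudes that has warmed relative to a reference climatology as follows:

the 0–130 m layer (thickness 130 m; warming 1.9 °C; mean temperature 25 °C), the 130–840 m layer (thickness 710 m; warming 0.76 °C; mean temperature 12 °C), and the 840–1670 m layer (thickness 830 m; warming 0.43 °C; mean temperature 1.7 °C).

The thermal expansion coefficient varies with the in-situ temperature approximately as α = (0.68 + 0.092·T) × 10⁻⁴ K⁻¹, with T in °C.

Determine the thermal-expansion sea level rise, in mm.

Layer 1: α = (0.68 + 0.092×25)×10⁻⁴ = 2.98×10⁻⁴ K⁻¹
Layer 2: α = (0.68 + 0.092×12)×10⁻⁴ = 1.784×10⁻⁴ K⁻¹
Layer 3: α = (0.68 + 0.092×1.7)×10⁻⁴ = 0.8364×10⁻⁴ K⁻¹
0–130 m: 2.98×10⁻⁴ × 1.9 × 130 = 0.073606 m
130–840 m: 710 × 0.76 × 1.784×10⁻⁴ = 0.09626464 m
Layer 3: 830 × 0.43 × 0.8364×10⁻⁴ = 0.029851116 m
Δh = 0.073606 + 0.09626464 + 0.029851116 = 0.199721756 m

Δh = 200 mm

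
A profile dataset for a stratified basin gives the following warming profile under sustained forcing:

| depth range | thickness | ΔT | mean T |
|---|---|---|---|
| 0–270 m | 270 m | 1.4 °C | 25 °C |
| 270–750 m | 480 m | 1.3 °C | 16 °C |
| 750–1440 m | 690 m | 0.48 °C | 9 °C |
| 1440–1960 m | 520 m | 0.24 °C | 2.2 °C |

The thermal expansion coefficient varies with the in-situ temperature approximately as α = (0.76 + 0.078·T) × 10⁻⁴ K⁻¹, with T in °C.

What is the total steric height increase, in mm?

Layer 1: α = (0.76 + 0.078×25)×10⁻⁴ = 2.71×10⁻⁴ K⁻¹
Layer 2: α = (0.76 + 0.078×16)×10⁻⁴ = 2.008×10⁻⁴ K⁻¹
Layer 3: α = (0.76 + 0.078×9)×10⁻⁴ = 1.462×10⁻⁴ K⁻¹
Layer 4: α = (0.76 + 0.078×2.2)×10⁻⁴ = 0.9316×10⁻⁴ K⁻¹
Layer 1: 2.71×10⁻⁴ × 270 × 1.4 = 0.102438 m
1.3 × 2.008×10⁻⁴ × 480 = 0.1252992 m
750–1440 m: 1.462×10⁻⁴ × 0.48 × 690 = 0.04842144 m
0.9316×10⁻⁴ × 520 × 0.24 = 0.011626368 m
Δh = 0.102438 + 0.1252992 + 0.04842144 + 0.011626368 = 0.287785008 m

about 288 mm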